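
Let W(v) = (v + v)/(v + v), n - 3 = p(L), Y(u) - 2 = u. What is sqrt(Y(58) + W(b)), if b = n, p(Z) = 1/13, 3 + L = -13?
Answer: sqrt(61) ≈ 7.8102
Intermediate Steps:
L = -16 (L = -3 - 13 = -16)
Y(u) = 2 + u
p(Z) = 1/13
n = 40/13 (n = 3 + 1/13 = 40/13 ≈ 3.0769)
b = 40/13 ≈ 3.0769
W(v) = 1 (W(v) = (2*v)/((2*v)) = (2*v)*(1/(2*v)) = 1)
sqrt(Y(58) + W(b)) = sqrt((2 + 58) + 1) = sqrt(60 + 1) = sqrt(61)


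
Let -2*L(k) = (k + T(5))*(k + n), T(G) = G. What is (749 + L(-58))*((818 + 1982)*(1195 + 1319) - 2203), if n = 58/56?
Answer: -299712739227/56 ≈ -5.3520e+9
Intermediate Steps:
n = 29/28 (n = 58*(1/56) = 29/28 ≈ 1.0357)
L(k) = -(5 + k)*(29/28 + k)/2 (L(k) = -(k + 5)*(k + 29/28)/2 = -(5 + k)*(29/28 + k)/2)
(749 + L(-58))*((818 + 1982)*(1195 + 1319) - 2203) = (749 + (-145/56 - 169/56*(-58) - 1/2*(-58)**2))*((818 + 1982)*(1195 + 1319) - 2203) = (749 + (-145/56 + 4901/28 - 1/2*3364))*(2800*2514 - 2203) = (749 + (-145/56 + 4901/28 - 1682))*(7039200 - 2203) = (749 - 84535/56)*7036997 = -42591/56*7036997 = -299712739227/56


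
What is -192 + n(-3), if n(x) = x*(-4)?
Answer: -180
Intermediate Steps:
n(x) = -4*x
-192 + n(-3) = -192 - 4*(-3) = -192 + 12 = -180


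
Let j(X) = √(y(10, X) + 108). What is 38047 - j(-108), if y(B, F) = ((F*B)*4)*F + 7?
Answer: 38047 - 5*√18667 ≈ 37364.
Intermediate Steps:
y(B, F) = 7 + 4*B*F² (y(B, F) = ((B*F)*4)*F + 7 = (4*B*F)*F + 7 = 4*B*F² + 7 = 7 + 4*B*F²)
j(X) = √(115 + 40*X²) (j(X) = √((7 + 4*10*X²) + 108) = √((7 + 40*X²) + 108) = √(115 + 40*X²))
38047 - j(-108) = 38047 - √(115 + 40*(-108)²) = 38047 - √(115 + 40*11664) = 38047 - √(115 + 466560) = 38047 - √466675 = 38047 - 5*√18667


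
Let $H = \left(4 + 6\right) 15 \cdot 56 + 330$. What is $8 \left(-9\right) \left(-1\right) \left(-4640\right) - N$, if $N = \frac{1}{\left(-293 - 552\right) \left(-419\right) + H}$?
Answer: $- \frac{121199212801}{362785} \approx -3.3408 \cdot 10^{5}$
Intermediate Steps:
$H = 8730$ ($H = 10 \cdot 15 \cdot 56 + 330 = 150 \cdot 56 + 330 = 8400 + 330 = 8730$)
$N = \frac{1}{362785}$ ($N = \frac{1}{\left(-293 - 552\right) \left(-419\right) + 8730} = \frac{1}{\left(-845\right) \left(-419\right) + 8730} = \frac{1}{354055 + 8730} = \frac{1}{362785} \approx 2.7565 \cdot 10^{-6}$)
$8 \left(-9\right) \left(-1\right) \left(-4640\right) - N = 8 \left(-9\right) \left(-1\right) \left(-4640\right) - \frac{1}{362785} = \left(-72\right) \left(-1\right) \left(-4640\right) - \frac{1}{362785} = 72 \left(-4640\right) - \frac{1}{362785} = -334080 - \frac{1}{362785} = - \frac{121199212801}{362785}$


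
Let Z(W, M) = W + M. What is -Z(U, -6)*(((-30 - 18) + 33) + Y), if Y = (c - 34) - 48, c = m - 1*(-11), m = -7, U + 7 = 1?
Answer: -1116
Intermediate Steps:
U = -6 (U = -7 + 1 = -6)
Z(W, M) = M + W
c = 4 (c = -7 - 1*(-11) = -7 + 11 = 4)
Y = -78 (Y = (4 - 34) - 48 = -30 - 48 = -78)
-Z(U, -6)*(((-30 - 18) + 33) + Y) = -(-6 - 6)*(((-30 - 18) + 33) - 78) = -(-12)*((-48 + 33) - 78) = -(-12)*(-15 - 78) = -(-12)*(-93) = -1*1116 = -1116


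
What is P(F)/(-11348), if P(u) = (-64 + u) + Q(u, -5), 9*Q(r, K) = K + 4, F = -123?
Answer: 421/25533 ≈ 0.016488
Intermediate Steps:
Q(r, K) = 4/9 + K/9 (Q(r, K) = (K + 4)/9 = (4 + K)/9 = 4/9 + K/9)
P(u) = -577/9 + u (P(u) = (-64 + u) + (4/9 + (1/9)*(-5)) = (-64 + u) + (4/9 - 5/9) = (-64 + u) - 1/9 = -577/9 + u)
P(F)/(-11348) = (-577/9 - 123)/(-11348) = -1684/9*(-1/11348) = 421/25533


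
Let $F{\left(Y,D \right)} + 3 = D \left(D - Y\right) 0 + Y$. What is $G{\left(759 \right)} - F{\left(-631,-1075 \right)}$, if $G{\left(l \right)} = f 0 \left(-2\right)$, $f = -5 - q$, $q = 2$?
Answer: $634$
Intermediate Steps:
$f = -7$ ($f = -5 - 2 = -7$)
$G{\left(l \right)} = 0$ ($G{\left(l \right)} = \left(-7\right) 0 \left(-2\right) = 0 \left(-2\right) = 0$)
$F{\left(Y,D \right)} = -3 + Y$ ($F{\left(Y,D \right)} = -3 + \left(D \left(D - Y\right) 0 + Y\right) = -3 + \left(D 0 + Y\right) = -3 + \left(0 + Y\right) = -3 + Y$)
$G{\left(759 \right)} - F{\left(-631,-1075 \right)} = 0 - \left(-3 - 631\right) = 0 - -634 = 0 + 634 = 634$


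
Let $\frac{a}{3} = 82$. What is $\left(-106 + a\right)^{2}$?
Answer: $19600$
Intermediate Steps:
$a = 246$ ($a = 3 \cdot 82 = 246$)
$\left(-106 + a\right)^{2} = \left(-106 + 246\right)^{2} = 140^{2} = 19600$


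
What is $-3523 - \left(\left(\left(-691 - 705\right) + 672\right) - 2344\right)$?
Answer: $-455$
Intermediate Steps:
$-3523 - \left(\left(\left(-691 - 705\right) + 672\right) - 2344\right) = -3523 - \left(\left(-1396 + 672\right) - 2344\right) = -3523 - \left(-724 - 2344\right) = -3523 - -3068 = -3523 + 3068 = -455$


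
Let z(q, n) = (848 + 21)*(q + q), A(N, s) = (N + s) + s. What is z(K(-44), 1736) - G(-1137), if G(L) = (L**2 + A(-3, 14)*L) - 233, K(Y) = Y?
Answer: -1340583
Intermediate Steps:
A(N, s) = N + 2*s
G(L) = -233 + L**2 + 25*L (G(L) = (L**2 + (-3 + 2*14)*L) - 233 = (L**2 + (-3 + 28)*L) - 233 = (L**2 + 25*L) - 233 = -233 + L**2 + 25*L)
z(q, n) = 1738*q (z(q, n) = 869*(2*q) = 1738*q)
z(K(-44), 1736) - G(-1137) = 1738*(-44) - (-233 + (-1137)**2 + 25*(-1137)) = -76472 - (-233 + 1292769 - 28425) = -76472 - 1*1264111 = -76472 - 1264111 = -1340583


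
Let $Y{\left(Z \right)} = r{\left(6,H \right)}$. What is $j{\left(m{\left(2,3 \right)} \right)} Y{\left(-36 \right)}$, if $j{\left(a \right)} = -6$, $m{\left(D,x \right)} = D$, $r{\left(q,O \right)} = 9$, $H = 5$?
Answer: $-54$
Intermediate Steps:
$Y{\left(Z \right)} = 9$
$j{\left(m{\left(2,3 \right)} \right)} Y{\left(-36 \right)} = \left(-6\right) 9 = -54$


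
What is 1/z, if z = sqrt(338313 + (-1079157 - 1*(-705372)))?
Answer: -I*sqrt(2217)/8868 ≈ -0.0053095*I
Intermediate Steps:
z = 4*I*sqrt(2217) (z = sqrt(338313 + (-1079157 + 705372)) = sqrt(338313 - 373785) = sqrt(-35472) = 4*I*sqrt(2217) ≈ 188.34*I)
1/z = 1/(4*I*sqrt(2217)) = -I*sqrt(2217)/8868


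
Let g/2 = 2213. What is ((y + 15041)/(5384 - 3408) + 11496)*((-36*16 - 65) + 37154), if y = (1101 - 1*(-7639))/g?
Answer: 1836750337248663/4372888 ≈ 4.2003e+8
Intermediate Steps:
g = 4426 (g = 2*2213 = 4426)
y = 4370/2213 (y = (1101 - 1*(-7639))/4426 = (1101 + 7639)*(1/4426) = 8740*(1/4426) = 4370/2213 ≈ 1.9747)
((y + 15041)/(5384 - 3408) + 11496)*((-36*16 - 65) + 37154) = ((4370/2213 + 15041)/(5384 - 3408) + 11496)*((-36*16 - 65) + 37154) = ((33290103/2213)/1976 + 11496)*((-576 - 65) + 37154) = ((33290103/2213)*(1/1976) + 11496)*(-641 + 37154) = (33290103/4372888 + 11496)*36513 = (50304010551/4372888)*36513 = 1836750337248663/4372888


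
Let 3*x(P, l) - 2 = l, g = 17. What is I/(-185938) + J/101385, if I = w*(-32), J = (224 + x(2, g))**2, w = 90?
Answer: 45704880689/84830958585 ≈ 0.53878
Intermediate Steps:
x(P, l) = 2/3 + l/3
J = 477481/9 (J = (224 + (2/3 + (1/3)*17))**2 = (224 + (2/3 + 17/3))**2 = (224 + 19/3)**2 = (691/3)**2 = 477481/9 ≈ 53053.)
I = -2880 (I = 90*(-32) = -2880)
I/(-185938) + J/101385 = -2880/(-185938) + (477481/9)/101385 = -2880*(-1/185938) + (477481/9)*(1/101385) = 1440/92969 + 477481/912465 = 45704880689/84830958585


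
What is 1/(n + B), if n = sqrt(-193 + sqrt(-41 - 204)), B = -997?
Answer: -1/(997 - sqrt(-193 + 7*I*sqrt(5))) ≈ -0.0010034 - 1.4001e-5*I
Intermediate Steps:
n = sqrt(-193 + 7*I*sqrt(5)) (n = sqrt(-193 + sqrt(-245)) = sqrt(-193 + 7*I*sqrt(5)) ≈ 0.56288 + 13.904*I)
1/(n + B) = 1/(sqrt(-193 + 7*I*sqrt(5)) - 997) = 1/(-997 + sqrt(-193 + 7*I*sqrt(5)))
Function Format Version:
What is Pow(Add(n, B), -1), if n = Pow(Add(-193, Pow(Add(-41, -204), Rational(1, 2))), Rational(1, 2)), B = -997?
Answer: Mul(-1, Pow(Add(997, Mul(-1, Pow(Add(-193, Mul(7, I, Pow(5, Rational(1, 2)))), Rational(1, 2)))), -1)) ≈ Add(-0.0010034, Mul(-1.4001e-5, I))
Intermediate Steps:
n = Pow(Add(-193, Mul(7, I, Pow(5, Rational(1, 2)))), Rational(1, 2)) (n = Pow(Add(-193, Pow(-245, Rational(1, 2))), Rational(1, 2)) = Pow(Add(-193, Mul(7, I, Pow(5, Rational(1, 2)))), Rational(1, 2)) ≈ Add(0.56288, Mul(13.904, I)))
Pow(Add(n, B), -1) = Pow(Add(Pow(Add(-193, Mul(7, I, Pow(5, Rational(1, 2)))), Rational(1, 2)), -997), -1) = Pow(Add(-997, Pow(Add(-193, Mul(7, I, Pow(5, Rational(1, 2)))), Rational(1, 2))), -1)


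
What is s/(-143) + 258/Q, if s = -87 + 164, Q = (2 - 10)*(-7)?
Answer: 1481/364 ≈ 4.0687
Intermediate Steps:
Q = 56 (Q = -8*(-7) = 56)
s = 77
s/(-143) + 258/Q = 77/(-143) + 258/56 = 77*(-1/143) + 258*(1/56) = -7/13 + 129/28 = 1481/364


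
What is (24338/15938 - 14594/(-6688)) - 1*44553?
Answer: -1187164470879/26648336 ≈ -44549.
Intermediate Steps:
(24338/15938 - 14594/(-6688)) - 1*44553 = (24338*(1/15938) - 14594*(-1/6688)) - 44553 = (12169/7969 + 7297/3344) - 44553 = 98842929/26648336 - 44553 = -1187164470879/26648336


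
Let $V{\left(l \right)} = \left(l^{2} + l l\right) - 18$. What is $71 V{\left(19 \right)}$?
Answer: $49984$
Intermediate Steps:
$V{\left(l \right)} = -18 + 2 l^{2}$ ($V{\left(l \right)} = \left(l^{2} + l^{2}\right) - 18 = 2 l^{2} - 18 = -18 + 2 l^{2}$)
$71 V{\left(19 \right)} = 71 \left(-18 + 2 \cdot 19^{2}\right) = 71 \left(-18 + 2 \cdot 361\right) = 71 \left(-18 + 722\right) = 71 \cdot 704 = 49984$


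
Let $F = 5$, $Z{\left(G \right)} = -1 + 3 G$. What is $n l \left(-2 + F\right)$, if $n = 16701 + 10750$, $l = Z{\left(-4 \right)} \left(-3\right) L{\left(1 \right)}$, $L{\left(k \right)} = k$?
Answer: $3211767$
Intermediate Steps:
$l = 39$ ($l = \left(-1 + 3 \left(-4\right)\right) \left(-3\right) 1 = \left(-1 - 12\right) \left(-3\right) 1 = \left(-13\right) \left(-3\right) 1 = 39 \cdot 1 = 39$)
$n = 27451$
$n l \left(-2 + F\right) = 27451 \cdot 39 \left(-2 + 5\right) = 27451 \cdot 39 \cdot 3 = 27451 \cdot 117 = 3211767$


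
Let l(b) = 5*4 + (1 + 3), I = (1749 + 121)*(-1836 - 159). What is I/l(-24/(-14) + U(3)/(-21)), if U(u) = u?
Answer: -621775/4 ≈ -1.5544e+5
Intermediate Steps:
I = -3730650 (I = 1870*(-1995) = -3730650)
l(b) = 24 (l(b) = 20 + 4 = 24)
I/l(-24/(-14) + U(3)/(-21)) = -3730650/24 = -3730650*1/24 = -621775/4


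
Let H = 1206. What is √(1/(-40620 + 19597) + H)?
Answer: √533011612951/21023 ≈ 34.728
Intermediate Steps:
√(1/(-40620 + 19597) + H) = √(1/(-40620 + 19597) + 1206) = √(1/(-21023) + 1206) = √(-1/21023 + 1206) = √(25353737/21023) = √533011612951/21023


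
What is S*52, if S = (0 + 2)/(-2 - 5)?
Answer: -104/7 ≈ -14.857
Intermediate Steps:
S = -2/7 (S = 2/(-7) = 2*(-⅐) = -2/7 ≈ -0.28571)
S*52 = -2/7*52 = -104/7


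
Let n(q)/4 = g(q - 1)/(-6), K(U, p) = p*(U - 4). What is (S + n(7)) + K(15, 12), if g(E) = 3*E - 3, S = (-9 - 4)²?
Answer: 291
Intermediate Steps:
S = 169 (S = (-13)² = 169)
g(E) = -3 + 3*E
K(U, p) = p*(-4 + U)
n(q) = 4 - 2*q (n(q) = 4*((-3 + 3*(q - 1))/(-6)) = 4*((-3 + 3*(-1 + q))*(-⅙)) = 4*((-3 + (-3 + 3*q))*(-⅙)) = 4*((-6 + 3*q)*(-⅙)) = 4*(1 - q/2) = 4 - 2*q)
(S + n(7)) + K(15, 12) = (169 + (4 - 2*7)) + 12*(-4 + 15) = (169 + (4 - 14)) + 12*11 = (169 - 10) + 132 = 159 + 132 = 291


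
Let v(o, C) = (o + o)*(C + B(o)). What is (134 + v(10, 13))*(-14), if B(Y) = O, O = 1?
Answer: -5796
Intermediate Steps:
B(Y) = 1
v(o, C) = 2*o*(1 + C) (v(o, C) = (o + o)*(C + 1) = (2*o)*(1 + C) = 2*o*(1 + C))
(134 + v(10, 13))*(-14) = (134 + 2*10*(1 + 13))*(-14) = (134 + 2*10*14)*(-14) = (134 + 280)*(-14) = 414*(-14) = -5796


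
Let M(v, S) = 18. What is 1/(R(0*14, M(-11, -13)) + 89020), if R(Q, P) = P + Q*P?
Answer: 1/89038 ≈ 1.1231e-5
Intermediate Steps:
R(Q, P) = P + P*Q
1/(R(0*14, M(-11, -13)) + 89020) = 1/(18*(1 + 0*14) + 89020) = 1/(18*(1 + 0) + 89020) = 1/(18*1 + 89020) = 1/(18 + 89020) = 1/89038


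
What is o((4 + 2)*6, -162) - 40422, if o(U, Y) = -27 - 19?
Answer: -40468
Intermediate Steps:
o(U, Y) = -46
o((4 + 2)*6, -162) - 40422 = -46 - 40422 = -40468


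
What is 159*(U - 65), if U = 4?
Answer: -9699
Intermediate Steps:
159*(U - 65) = 159*(4 - 65) = 159*(-61) = -9699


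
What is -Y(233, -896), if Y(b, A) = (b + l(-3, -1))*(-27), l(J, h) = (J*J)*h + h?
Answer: 6021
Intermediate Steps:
l(J, h) = h + h*J² (l(J, h) = J²*h + h = h*J² + h = h + h*J²)
Y(b, A) = 270 - 27*b (Y(b, A) = (b - (1 + (-3)²))*(-27) = (b - (1 + 9))*(-27) = (b - 1*10)*(-27) = (b - 10)*(-27) = (-10 + b)*(-27) = 270 - 27*b)
-Y(233, -896) = -(270 - 27*233) = -(270 - 6291) = -1*(-6021) = 6021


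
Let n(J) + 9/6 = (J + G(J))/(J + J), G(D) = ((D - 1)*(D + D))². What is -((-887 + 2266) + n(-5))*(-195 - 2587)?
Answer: 2832076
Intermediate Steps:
G(D) = 4*D²*(-1 + D)² (G(D) = ((-1 + D)*(2*D))² = (2*D*(-1 + D))² = 4*D²*(-1 + D)²)
n(J) = -3/2 + (J + 4*J²*(-1 + J)²)/(2*J) (n(J) = -3/2 + (J + 4*J²*(-1 + J)²)/(J + J) = -3/2 + (J + 4*J²*(-1 + J)²)/((2*J)) = -3/2 + (J + 4*J²*(-1 + J)²)*(1/(2*J)) = -3/2 + (J + 4*J²*(-1 + J)²)/(2*J))
-((-887 + 2266) + n(-5))*(-195 - 2587) = -((-887 + 2266) + (-1 + 2*(-5)*(-1 - 5)²))*(-195 - 2587) = -(1379 + (-1 + 2*(-5)*(-6)²))*(-2782) = -(1379 + (-1 + 2*(-5)*36))*(-2782) = -(1379 + (-1 - 360))*(-2782) = -(1379 - 361)*(-2782) = -1018*(-2782) = -1*(-2832076) = 2832076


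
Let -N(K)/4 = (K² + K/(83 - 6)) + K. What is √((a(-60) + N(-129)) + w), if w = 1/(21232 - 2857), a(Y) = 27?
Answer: I*√2201618118810/5775 ≈ 256.93*I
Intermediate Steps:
N(K) = -4*K² - 312*K/77 (N(K) = -4*((K² + K/(83 - 6)) + K) = -4*((K² + K/77) + K) = -4*(K² + 78*K/77) = -4*K² - 312*K/77)
w = 1/18375 ≈ 5.4422e-5
√((a(-60) + N(-129)) + w) = √((27 - 4/77*(-129)*(78 + 77*(-129))) + 1/18375) = √((27 - 4/77*(-129)*(78 - 9933)) + 1/18375) = √((27 - 4/77*(-129)*(-9855)) + 1/18375) = √((27 - 5085180/77) + 1/18375) = √(-5083101/77 + 1/18375) = √(-13343140114/202125) = I*√2201618118810/5775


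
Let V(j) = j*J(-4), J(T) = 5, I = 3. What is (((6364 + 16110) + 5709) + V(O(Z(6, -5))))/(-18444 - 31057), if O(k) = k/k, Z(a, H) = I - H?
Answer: -28188/49501 ≈ -0.56944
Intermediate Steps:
Z(a, H) = 3 - H
O(k) = 1
V(j) = 5*j (V(j) = j*5 = 5*j)
(((6364 + 16110) + 5709) + V(O(Z(6, -5))))/(-18444 - 31057) = (((6364 + 16110) + 5709) + 5*1)/(-18444 - 31057) = ((22474 + 5709) + 5)/(-49501) = (28183 + 5)*(-1/49501) = 28188*(-1/49501) = -28188/49501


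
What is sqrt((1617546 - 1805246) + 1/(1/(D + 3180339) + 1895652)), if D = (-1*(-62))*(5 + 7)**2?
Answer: 37*I*sqrt(5011408550190401360302371845)/6045740367085 ≈ 433.24*I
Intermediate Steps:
D = 8928 (D = 62*12**2 = 62*144 = 8928)
sqrt((1617546 - 1805246) + 1/(1/(D + 3180339) + 1895652)) = sqrt((1617546 - 1805246) + 1/(1/(8928 + 3180339) + 1895652)) = sqrt(-187700 + 1/(1/3189267 + 1895652)) = sqrt(-187700 + 1/(6045740367085/3189267)) = sqrt(-187700 + 3189267/6045740367085) = sqrt(-1134785466898665233/6045740367085) = 37*I*sqrt(5011408550190401360302371845)/6045740367085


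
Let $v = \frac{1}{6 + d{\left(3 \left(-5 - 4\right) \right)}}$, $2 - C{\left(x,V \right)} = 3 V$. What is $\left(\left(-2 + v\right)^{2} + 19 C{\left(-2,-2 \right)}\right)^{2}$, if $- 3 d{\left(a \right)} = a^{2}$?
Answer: $\frac{76795654735969}{3154956561} \approx 24341.0$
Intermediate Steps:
$C{\left(x,V \right)} = 2 - 3 V$
$d{\left(a \right)} = - \frac{a^{2}}{3}$
$v = - \frac{1}{237}$ ($v = \frac{1}{6 - \frac{\left(3 \left(-5 - 4\right)\right)^{2}}{3}} = \frac{1}{6 - \frac{\left(3 \left(-9\right)\right)^{2}}{3}} = \frac{1}{6 - \frac{\left(-27\right)^{2}}{3}} = \frac{1}{6 - 243} = \frac{1}{-237} = - \frac{1}{237} \approx -0.0042194$)
$\left(\left(-2 + v\right)^{2} + 19 C{\left(-2,-2 \right)}\right)^{2} = \left(\left(-2 - \frac{1}{237}\right)^{2} + 19 \left(2 - -6\right)\right)^{2} = \left(\left(- \frac{475}{237}\right)^{2} + 19 \left(2 + 6\right)\right)^{2} = \left(\frac{225625}{56169} + 19 \cdot 8\right)^{2} = \left(\frac{225625}{56169} + 152\right)^{2} = \left(\frac{8763313}{56169}\right)^{2} = \frac{76795654735969}{3154956561}$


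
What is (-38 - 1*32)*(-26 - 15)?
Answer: 2870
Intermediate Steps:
(-38 - 1*32)*(-26 - 15) = (-38 - 32)*(-41) = -70*(-41) = 2870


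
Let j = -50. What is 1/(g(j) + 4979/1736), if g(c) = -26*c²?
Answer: -1736/112835021 ≈ -1.5385e-5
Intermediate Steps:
1/(g(j) + 4979/1736) = 1/(-26*(-50)² + 4979/1736) = 1/(-26*2500 + 4979*(1/1736)) = 1/(-65000 + 4979/1736) = 1/(-112835021/1736) = -1736/112835021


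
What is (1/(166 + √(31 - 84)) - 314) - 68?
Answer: (-382*√53 + 63411*I)/(√53 - 166*I) ≈ -381.99 - 0.00026369*I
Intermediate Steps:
(1/(166 + √(31 - 84)) - 314) - 68 = (1/(166 + √(-53)) - 314) - 68 = (1/(166 + I*√53) - 314) - 68 = (-314 + 1/(166 + I*√53)) - 68 = -382 + 1/(166 + I*√53)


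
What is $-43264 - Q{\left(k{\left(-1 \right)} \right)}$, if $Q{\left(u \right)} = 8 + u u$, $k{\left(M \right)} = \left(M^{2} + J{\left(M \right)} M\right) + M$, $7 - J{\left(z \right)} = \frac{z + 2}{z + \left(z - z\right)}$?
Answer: $-43336$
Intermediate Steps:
$J{\left(z \right)} = 7 - \frac{2 + z}{z}$ ($J{\left(z \right)} = 7 - \frac{z + 2}{z + \left(z - z\right)} = 7 - \frac{2 + z}{z + 0} = 7 - \frac{2 + z}{z}$)
$k{\left(M \right)} = M + M^{2} + M \left(6 - \frac{2}{M}\right)$ ($k{\left(M \right)} = \left(M^{2} + \left(6 - \frac{2}{M}\right) M\right) + M = \left(M^{2} + M \left(6 - \frac{2}{M}\right)\right) + M = M + M^{2} + M \left(6 - \frac{2}{M}\right)$)
$Q{\left(u \right)} = 8 + u^{2}$
$-43264 - Q{\left(k{\left(-1 \right)} \right)} = -43264 - \left(8 + \left(-2 + \left(-1\right)^{2} + 7 \left(-1\right)\right)^{2}\right) = -43264 - \left(8 + \left(-2 + 1 - 7\right)^{2}\right) = -43264 - \left(8 + \left(-8\right)^{2}\right) = -43264 - \left(8 + 64\right) = -43264 - 72 = -43336$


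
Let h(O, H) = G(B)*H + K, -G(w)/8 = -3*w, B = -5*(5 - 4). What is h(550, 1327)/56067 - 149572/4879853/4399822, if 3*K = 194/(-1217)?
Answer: -51581103429487235504/18161245628418057291 ≈ -2.8402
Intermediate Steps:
K = -194/3651 (K = (194/(-1217))/3 = (194*(-1/1217))/3 = (1/3)*(-194/1217) = -194/3651 ≈ -0.053136)
B = -5 (B = -5*1 = -5)
G(w) = 24*w (G(w) = -(-24)*w = 24*w)
h(O, H) = -194/3651 - 120*H (h(O, H) = (24*(-5))*H - 194/3651 = -120*H - 194/3651 = -194/3651 - 120*H)
h(550, 1327)/56067 - 149572/4879853/4399822 = (-194/3651 - 120*1327)/56067 - 149572/4879853/4399822 = (-194/3651 - 159240)*(1/56067) - 149572*1/4879853*(1/4399822) = -581385434/3651*1/56067 - 149572/4879853*1/4399822 = -581385434/204700617 - 74786/10735242293083 = -51581103429487235504/18161245628418057291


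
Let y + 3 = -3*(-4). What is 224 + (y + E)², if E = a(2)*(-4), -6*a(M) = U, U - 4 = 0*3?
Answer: 3241/9 ≈ 360.11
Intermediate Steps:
U = 4 (U = 4 + 0*3 = 4 + 0 = 4)
y = 9 (y = -3 - 3*(-4) = -3 + 12 = 9)
a(M) = -⅔ (a(M) = -⅙*4 = -⅔)
E = 8/3 (E = -⅔*(-4) = 8/3 ≈ 2.6667)
224 + (y + E)² = 224 + (9 + 8/3)² = 224 + (35/3)² = 224 + 1225/9 = 3241/9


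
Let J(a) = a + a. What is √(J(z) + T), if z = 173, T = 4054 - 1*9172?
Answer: 2*I*√1193 ≈ 69.08*I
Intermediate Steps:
T = -5118 (T = 4054 - 9172 = -5118)
J(a) = 2*a
√(J(z) + T) = √(2*173 - 5118) = √(346 - 5118) = √(-4772) = 2*I*√1193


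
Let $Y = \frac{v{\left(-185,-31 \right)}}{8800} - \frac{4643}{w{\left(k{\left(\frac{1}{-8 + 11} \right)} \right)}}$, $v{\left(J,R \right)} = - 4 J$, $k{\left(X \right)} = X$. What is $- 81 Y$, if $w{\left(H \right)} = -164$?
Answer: $- \frac{41492007}{18040} \approx -2300.0$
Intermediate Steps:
$Y = \frac{512247}{18040}$ ($Y = \frac{\left(-4\right) \left(-185\right)}{8800} - \frac{4643}{-164} = 740 \cdot \frac{1}{8800} - - \frac{4643}{164} = \frac{37}{440} + \frac{4643}{164} = \frac{512247}{18040} \approx 28.395$)
$- 81 Y = \left(-81\right) \frac{512247}{18040} = - \frac{41492007}{18040}$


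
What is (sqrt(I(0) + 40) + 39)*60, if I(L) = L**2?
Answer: 2340 + 120*sqrt(10) ≈ 2719.5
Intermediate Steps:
(sqrt(I(0) + 40) + 39)*60 = (sqrt(0**2 + 40) + 39)*60 = (sqrt(0 + 40) + 39)*60 = (sqrt(40) + 39)*60 = (2*sqrt(10) + 39)*60 = (39 + 2*sqrt(10))*60 = 2340 + 120*sqrt(10)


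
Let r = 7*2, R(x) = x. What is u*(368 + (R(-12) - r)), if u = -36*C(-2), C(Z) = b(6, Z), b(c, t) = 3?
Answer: -36936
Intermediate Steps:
C(Z) = 3
r = 14
u = -108 (u = -36*3 = -108)
u*(368 + (R(-12) - r)) = -108*(368 + (-12 - 1*14)) = -108*(368 + (-12 - 14)) = -108*(368 - 26) = -108*342 = -36936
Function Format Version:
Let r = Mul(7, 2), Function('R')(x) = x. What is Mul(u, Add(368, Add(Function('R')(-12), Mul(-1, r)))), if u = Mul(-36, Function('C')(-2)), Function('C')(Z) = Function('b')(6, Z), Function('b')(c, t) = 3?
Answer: -36936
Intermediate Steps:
Function('C')(Z) = 3
r = 14
u = -108 (u = Mul(-36, 3) = -108)
Mul(u, Add(368, Add(Function('R')(-12), Mul(-1, r)))) = Mul(-108, Add(368, Add(-12, Mul(-1, 14)))) = Mul(-108, Add(368, Add(-12, -14))) = Mul(-108, Add(368, -26)) = Mul(-108, 342) = -36936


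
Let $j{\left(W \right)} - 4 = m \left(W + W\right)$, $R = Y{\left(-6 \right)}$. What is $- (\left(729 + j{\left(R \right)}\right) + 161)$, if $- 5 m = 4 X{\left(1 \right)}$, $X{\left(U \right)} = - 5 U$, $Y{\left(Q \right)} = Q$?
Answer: $-846$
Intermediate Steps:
$R = -6$
$m = 4$ ($m = - \frac{4 \left(\left(-5\right) 1\right)}{5} = - \frac{4 \left(-5\right)}{5} = \left(- \frac{1}{5}\right) \left(-20\right) = 4$)
$j{\left(W \right)} = 4 + 8 W$ ($j{\left(W \right)} = 4 + 4 \left(W + W\right) = 4 + 4 \cdot 2 W = 4 + 8 W$)
$- (\left(729 + j{\left(R \right)}\right) + 161) = - (\left(729 + \left(4 + 8 \left(-6\right)\right)\right) + 161) = - (\left(729 + \left(4 - 48\right)\right) + 161) = - (\left(729 - 44\right) + 161) = - (685 + 161) = \left(-1\right) 846 = -846$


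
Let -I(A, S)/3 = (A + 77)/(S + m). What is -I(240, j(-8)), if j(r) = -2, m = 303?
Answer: 951/301 ≈ 3.1595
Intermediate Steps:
I(A, S) = -3*(77 + A)/(303 + S) (I(A, S) = -3*(A + 77)/(S + 303) = -3*(77 + A)/(303 + S))
-I(240, j(-8)) = -3*(-77 - 1*240)/(303 - 2) = -3*(-77 - 240)/301 = -3*(-317)/301 = -1*(-951/301) = 951/301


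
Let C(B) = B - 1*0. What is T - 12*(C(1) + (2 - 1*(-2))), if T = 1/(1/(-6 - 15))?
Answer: -81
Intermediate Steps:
C(B) = B (C(B) = B + 0 = B)
T = -21 (T = 1/(1/(-21)) = 1/(-1/21) = -21)
T - 12*(C(1) + (2 - 1*(-2))) = -21 - 12*(1 + (2 - 1*(-2))) = -21 - 12*(1 + (2 + 2)) = -21 - 12*(1 + 4) = -21 - 12*5 = -21 - 60 = -81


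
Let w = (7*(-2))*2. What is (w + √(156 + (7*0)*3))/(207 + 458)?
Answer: -4/95 + 2*√39/665 ≈ -0.023323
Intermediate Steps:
w = -28 (w = -14*2 = -28)
(w + √(156 + (7*0)*3))/(207 + 458) = (-28 + √(156 + (7*0)*3))/(207 + 458) = (-28 + √(156 + 0*3))/665 = (-28 + √(156 + 0))*(1/665) = (-28 + √156)*(1/665) = (-28 + 2*√39)*(1/665) = -4/95 + 2*√39/665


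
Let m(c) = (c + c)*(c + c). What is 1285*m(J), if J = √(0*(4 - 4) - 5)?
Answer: -25700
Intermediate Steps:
J = I*√5 (J = √(0*0 - 5) = √(0 - 5) = √(-5) = I*√5 ≈ 2.2361*I)
m(c) = 4*c² (m(c) = (2*c)*(2*c) = 4*c²)
1285*m(J) = 1285*(4*(I*√5)²) = 1285*(4*(-5)) = 1285*(-20) = -25700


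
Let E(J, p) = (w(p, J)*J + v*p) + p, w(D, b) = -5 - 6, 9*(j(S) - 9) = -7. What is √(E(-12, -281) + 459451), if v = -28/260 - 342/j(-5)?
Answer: 2*√681098359305/2405 ≈ 686.31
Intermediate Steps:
j(S) = 74/9 (j(S) = 9 + (⅑)*(-7) = 9 - 7/9 = 74/9)
w(D, b) = -11
v = -100294/2405 (v = -28/260 - 342/74/9 = -28*1/260 - 342*9/74 = -7/65 - 1539/37 = -100294/2405 ≈ -41.702)
E(J, p) = -11*J - 97889*p/2405 (E(J, p) = (-11*J - 100294*p/2405) + p = -11*J - 97889*p/2405)
√(E(-12, -281) + 459451) = √((-11*(-12) - 97889/2405*(-281)) + 459451) = √((132 + 27506809/2405) + 459451) = √(27824269/2405 + 459451) = √(1132803924/2405) = 2*√681098359305/2405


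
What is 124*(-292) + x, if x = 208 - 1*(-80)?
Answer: -35920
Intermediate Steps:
x = 288 (x = 208 + 80 = 288)
124*(-292) + x = 124*(-292) + 288 = -36208 + 288 = -35920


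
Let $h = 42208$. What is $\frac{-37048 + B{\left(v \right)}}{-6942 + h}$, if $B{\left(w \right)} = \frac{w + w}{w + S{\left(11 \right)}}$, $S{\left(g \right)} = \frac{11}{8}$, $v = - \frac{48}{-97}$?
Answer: $- \frac{26877940}{25585483} \approx -1.0505$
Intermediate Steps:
$v = \frac{48}{97}$ ($v = \left(-48\right) \left(- \frac{1}{97}\right) = \frac{48}{97} \approx 0.49485$)
$S{\left(g \right)} = \frac{11}{8}$ ($S{\left(g \right)} = 11 \cdot \frac{1}{8} = \frac{11}{8}$)
$B{\left(w \right)} = \frac{2 w}{\frac{11}{8} + w}$ ($B{\left(w \right)} = \frac{w + w}{w + \frac{11}{8}} = \frac{2 w}{\frac{11}{8} + w}$)
$\frac{-37048 + B{\left(v \right)}}{-6942 + h} = \frac{-37048 + 16 \cdot \frac{48}{97} \frac{1}{11 + 8 \cdot \frac{48}{97}}}{-6942 + 42208} = \frac{-37048 + 16 \cdot \frac{48}{97} \frac{1}{11 + \frac{384}{97}}}{35266} = \left(-37048 + 16 \cdot \frac{48}{97} \frac{1}{\frac{1451}{97}}\right) \frac{1}{35266} = \left(-37048 + 16 \cdot \frac{48}{97} \cdot \frac{97}{1451}\right) \frac{1}{35266} = \left(-37048 + \frac{768}{1451}\right) \frac{1}{35266} = \left(- \frac{53755880}{1451}\right) \frac{1}{35266} = - \frac{26877940}{25585483}$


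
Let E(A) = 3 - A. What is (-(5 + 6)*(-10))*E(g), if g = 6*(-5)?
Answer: 3630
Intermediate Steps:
g = -30
(-(5 + 6)*(-10))*E(g) = (-(5 + 6)*(-10))*(3 - 1*(-30)) = (-11*(-10))*(3 + 30) = -1*(-110)*33 = 110*33 = 3630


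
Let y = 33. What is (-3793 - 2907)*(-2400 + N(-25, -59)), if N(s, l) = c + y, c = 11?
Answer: 15785200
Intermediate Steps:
N(s, l) = 44 (N(s, l) = 11 + 33 = 44)
(-3793 - 2907)*(-2400 + N(-25, -59)) = (-3793 - 2907)*(-2400 + 44) = -6700*(-2356) = 15785200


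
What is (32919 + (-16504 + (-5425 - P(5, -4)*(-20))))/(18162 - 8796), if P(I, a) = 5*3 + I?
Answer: 5695/4683 ≈ 1.2161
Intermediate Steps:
P(I, a) = 15 + I
(32919 + (-16504 + (-5425 - P(5, -4)*(-20))))/(18162 - 8796) = (32919 + (-16504 + (-5425 - (15 + 5)*(-20))))/(18162 - 8796) = (32919 + (-16504 + (-5425 - 20*(-20))))/9366 = (32919 + (-16504 + (-5425 - 1*(-400))))*(1/9366) = (32919 + (-16504 + (-5425 + 400)))*(1/9366) = (32919 + (-16504 - 5025))*(1/9366) = (32919 - 21529)*(1/9366) = 11390*(1/9366) = 5695/4683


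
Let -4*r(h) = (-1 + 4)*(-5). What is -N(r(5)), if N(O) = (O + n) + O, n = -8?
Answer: ½ ≈ 0.50000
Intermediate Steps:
r(h) = 15/4 (r(h) = -(-1 + 4)*(-5)/4 = -3*(-5)/4 = -¼*(-15) = 15/4)
N(O) = -8 + 2*O (N(O) = (O - 8) + O = (-8 + O) + O = -8 + 2*O)
-N(r(5)) = -(-8 + 2*(15/4)) = -(-8 + 15/2) = -1*(-½) = ½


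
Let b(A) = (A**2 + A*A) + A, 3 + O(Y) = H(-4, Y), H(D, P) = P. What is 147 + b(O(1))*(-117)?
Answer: -555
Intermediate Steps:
O(Y) = -3 + Y
b(A) = A + 2*A**2 (b(A) = (A**2 + A**2) + A = 2*A**2 + A = A + 2*A**2)
147 + b(O(1))*(-117) = 147 + ((-3 + 1)*(1 + 2*(-3 + 1)))*(-117) = 147 - 2*(1 + 2*(-2))*(-117) = 147 - 2*(1 - 4)*(-117) = 147 - 2*(-3)*(-117) = 147 + 6*(-117) = 147 - 702 = -555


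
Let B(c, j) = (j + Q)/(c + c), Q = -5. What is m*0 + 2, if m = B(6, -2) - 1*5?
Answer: 2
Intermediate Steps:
B(c, j) = (-5 + j)/(2*c) (B(c, j) = (j - 5)/(c + c) = (-5 + j)/((2*c)) = (-5 + j)*(1/(2*c)) = (-5 + j)/(2*c))
m = -67/12 (m = (½)*(-5 - 2)/6 - 1*5 = (½)*(⅙)*(-7) - 5 = -7/12 - 5 = -67/12 ≈ -5.5833)
m*0 + 2 = -67/12*0 + 2 = 0 + 2 = 2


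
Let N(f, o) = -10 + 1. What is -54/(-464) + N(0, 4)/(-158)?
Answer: 3177/18328 ≈ 0.17334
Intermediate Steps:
N(f, o) = -9
-54/(-464) + N(0, 4)/(-158) = -54/(-464) - 9/(-158) = -54*(-1/464) - 9*(-1/158) = 27/232 + 9/158 = 3177/18328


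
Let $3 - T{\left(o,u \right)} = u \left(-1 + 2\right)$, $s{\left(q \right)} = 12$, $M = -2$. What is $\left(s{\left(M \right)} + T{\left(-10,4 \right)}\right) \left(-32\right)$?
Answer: $-352$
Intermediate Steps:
$T{\left(o,u \right)} = 3 - u$ ($T{\left(o,u \right)} = 3 - u \left(-1 + 2\right) = 3 - u 1 = 3 - u$)
$\left(s{\left(M \right)} + T{\left(-10,4 \right)}\right) \left(-32\right) = \left(12 + \left(3 - 4\right)\right) \left(-32\right) = \left(12 - 1\right) \left(-32\right) = 11 \left(-32\right) = -352$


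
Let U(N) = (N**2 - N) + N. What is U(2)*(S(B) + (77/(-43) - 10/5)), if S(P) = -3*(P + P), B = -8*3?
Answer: 24116/43 ≈ 560.84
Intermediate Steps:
B = -24
U(N) = N**2
S(P) = -6*P
U(2)*(S(B) + (77/(-43) - 10/5)) = 2**2*(-6*(-24) + (77/(-43) - 10/5)) = 4*(144 + (77*(-1/43) - 10*1/5)) = 4*(144 + (-77/43 - 2)) = 4*(144 - 163/43) = 4*(6029/43) = 24116/43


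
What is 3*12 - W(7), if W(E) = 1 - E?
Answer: 42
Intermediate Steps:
3*12 - W(7) = 3*12 - (1 - 1*7) = 36 - (1 - 7) = 36 - 1*(-6) = 36 + 6 = 42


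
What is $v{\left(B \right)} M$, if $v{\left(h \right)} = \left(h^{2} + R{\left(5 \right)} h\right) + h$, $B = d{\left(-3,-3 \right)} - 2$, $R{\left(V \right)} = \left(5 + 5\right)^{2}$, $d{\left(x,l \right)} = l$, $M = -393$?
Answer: $188640$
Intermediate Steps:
$R{\left(V \right)} = 100$ ($R{\left(V \right)} = 10^{2} = 100$)
$B = -5$ ($B = -3 - 2 = -5$)
$v{\left(h \right)} = h^{2} + 101 h$ ($v{\left(h \right)} = \left(h^{2} + 100 h\right) + h = h^{2} + 101 h$)
$v{\left(B \right)} M = - 5 \left(101 - 5\right) \left(-393\right) = \left(-5\right) 96 \left(-393\right) = \left(-480\right) \left(-393\right) = 188640$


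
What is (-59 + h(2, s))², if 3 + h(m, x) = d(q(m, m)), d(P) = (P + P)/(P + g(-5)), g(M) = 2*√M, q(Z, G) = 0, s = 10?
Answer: 3844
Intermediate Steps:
d(P) = 2*P/(P + 2*I*√5) (d(P) = (P + P)/(P + 2*√(-5)) = (2*P)/(P + 2*(I*√5)) = (2*P)/(P + 2*I*√5) = 2*P/(P + 2*I*√5))
h(m, x) = -3 (h(m, x) = -3 + 2*0/(0 + 2*I*√5) = -3 + 2*0/(2*I*√5) = -3 + 2*0*(-I*√5/10) = -3 + 0 = -3)
(-59 + h(2, s))² = (-59 - 3)² = (-62)² = 3844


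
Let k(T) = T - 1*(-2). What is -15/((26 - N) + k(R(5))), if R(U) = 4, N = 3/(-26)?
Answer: -78/167 ≈ -0.46707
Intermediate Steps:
N = -3/26 (N = 3*(-1/26) = -3/26 ≈ -0.11538)
k(T) = 2 + T (k(T) = T + 2 = 2 + T)
-15/((26 - N) + k(R(5))) = -15/((26 - 1*(-3/26)) + (2 + 4)) = -15/((26 + 3/26) + 6) = -15/(679/26 + 6) = -15/835/26 = -15*26/835 = -78/167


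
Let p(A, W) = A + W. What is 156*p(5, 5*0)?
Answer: 780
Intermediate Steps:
156*p(5, 5*0) = 156*(5 + 5*0) = 156*(5 + 0) = 156*5 = 780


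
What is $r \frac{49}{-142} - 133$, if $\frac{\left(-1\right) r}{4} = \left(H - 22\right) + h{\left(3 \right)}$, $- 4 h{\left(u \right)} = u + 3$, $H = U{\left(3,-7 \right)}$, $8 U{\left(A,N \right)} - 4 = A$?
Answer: $- \frac{46641}{284} \approx -164.23$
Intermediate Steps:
$U{\left(A,N \right)} = \frac{1}{2} + \frac{A}{8}$
$H = \frac{7}{8}$ ($H = \frac{1}{2} + \frac{1}{8} \cdot 3 = \frac{1}{2} + \frac{3}{8} = \frac{7}{8} \approx 0.875$)
$h{\left(u \right)} = - \frac{3}{4} - \frac{u}{4}$ ($h{\left(u \right)} = - \frac{u + 3}{4} = - \frac{3 + u}{4} = - \frac{3}{4} - \frac{u}{4}$)
$r = \frac{181}{2}$ ($r = - 4 \left(\left(\frac{7}{8} - 22\right) - \frac{3}{2}\right) = - 4 \left(- \frac{169}{8} - \frac{3}{2}\right) = \left(-4\right) \left(- \frac{181}{8}\right) = \frac{181}{2} \approx 90.5$)
$r \frac{49}{-142} - 133 = \frac{181 \frac{49}{-142}}{2} - 133 = \frac{181 \cdot 49 \left(- \frac{1}{142}\right)}{2} - 133 = \frac{181}{2} \left(- \frac{49}{142}\right) - 133 = - \frac{8869}{284} - 133 = - \frac{46641}{284}$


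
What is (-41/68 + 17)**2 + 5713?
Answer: 27660137/4624 ≈ 5981.9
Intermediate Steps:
(-41/68 + 17)**2 + 5713 = (1115/68)**2 + 5713 = 1243225/4624 + 5713 = 27660137/4624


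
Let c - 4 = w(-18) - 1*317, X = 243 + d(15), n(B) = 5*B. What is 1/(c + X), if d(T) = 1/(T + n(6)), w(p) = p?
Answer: -45/3959 ≈ -0.011367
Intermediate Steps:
d(T) = 1/(30 + T) (d(T) = 1/(T + 5*6) = 1/(T + 30) = 1/(30 + T))
X = 10936/45 (X = 243 + 1/(30 + 15) = 243 + 1/45 = 10936/45 ≈ 243.02)
c = -331 (c = 4 + (-18 - 1*317) = 4 + (-18 - 317) = 4 - 335 = -331)
1/(c + X) = 1/(-331 + 10936/45) = 1/(-3959/45) = -45/3959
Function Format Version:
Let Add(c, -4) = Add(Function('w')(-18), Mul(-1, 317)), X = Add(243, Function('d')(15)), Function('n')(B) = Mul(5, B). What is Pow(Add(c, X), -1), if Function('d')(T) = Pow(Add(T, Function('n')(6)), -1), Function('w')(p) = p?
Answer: Rational(-45, 3959) ≈ -0.011367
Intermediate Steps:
Function('d')(T) = Pow(Add(30, T), -1) (Function('d')(T) = Pow(Add(T, Mul(5, 6)), -1) = Pow(Add(T, 30), -1) = Pow(Add(30, T), -1))
X = Rational(10936, 45) (X = Add(243, Pow(Add(30, 15), -1)) = Add(243, Pow(45, -1)) = Add(243, Rational(1, 45)) = Rational(10936, 45) ≈ 243.02)
c = -331 (c = Add(4, Add(-18, Mul(-1, 317))) = Add(4, Add(-18, -317)) = Add(4, -335) = -331)
Pow(Add(c, X), -1) = Pow(Add(-331, Rational(10936, 45)), -1) = Pow(Rational(-3959, 45), -1) = Rational(-45, 3959)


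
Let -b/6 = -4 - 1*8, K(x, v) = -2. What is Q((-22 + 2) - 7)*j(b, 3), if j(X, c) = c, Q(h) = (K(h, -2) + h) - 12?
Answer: -123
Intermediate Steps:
Q(h) = -14 + h (Q(h) = (-2 + h) - 12 = -14 + h)
b = 72 (b = -6*(-4 - 1*8) = -6*(-4 - 8) = -6*(-12) = 72)
Q((-22 + 2) - 7)*j(b, 3) = (-14 + ((-22 + 2) - 7))*3 = (-14 + (-20 - 7))*3 = (-14 - 27)*3 = -41*3 = -123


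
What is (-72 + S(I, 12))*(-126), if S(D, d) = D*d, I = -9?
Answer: 22680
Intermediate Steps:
(-72 + S(I, 12))*(-126) = (-72 - 9*12)*(-126) = (-72 - 108)*(-126) = -180*(-126) = 22680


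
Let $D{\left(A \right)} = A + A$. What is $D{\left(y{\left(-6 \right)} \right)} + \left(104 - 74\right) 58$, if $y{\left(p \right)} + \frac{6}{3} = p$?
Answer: $1724$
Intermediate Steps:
$y{\left(p \right)} = -2 + p$
$D{\left(A \right)} = 2 A$
$D{\left(y{\left(-6 \right)} \right)} + \left(104 - 74\right) 58 = 2 \left(-2 - 6\right) + \left(104 - 74\right) 58 = 2 \left(-8\right) + 30 \cdot 58 = -16 + 1740 = 1724$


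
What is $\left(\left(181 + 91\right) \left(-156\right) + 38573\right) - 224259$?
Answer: $-228118$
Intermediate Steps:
$\left(\left(181 + 91\right) \left(-156\right) + 38573\right) - 224259 = \left(272 \left(-156\right) + 38573\right) - 224259 = \left(-42432 + 38573\right) - 224259 = -3859 - 224259 = -228118$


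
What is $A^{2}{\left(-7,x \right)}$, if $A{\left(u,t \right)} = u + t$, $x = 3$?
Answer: $16$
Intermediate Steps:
$A{\left(u,t \right)} = t + u$
$A^{2}{\left(-7,x \right)} = \left(3 - 7\right)^{2} = \left(-4\right)^{2} = 16$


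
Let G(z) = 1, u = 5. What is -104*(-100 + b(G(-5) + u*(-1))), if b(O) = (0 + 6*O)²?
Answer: -49504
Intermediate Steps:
b(O) = 36*O² (b(O) = (6*O)² = 36*O²)
-104*(-100 + b(G(-5) + u*(-1))) = -104*(-100 + 36*(1 + 5*(-1))²) = -104*(-100 + 36*(1 - 5)²) = -104*(-100 + 36*(-4)²) = -104*(-100 + 36*16) = -104*(-100 + 576) = -104*476 = -49504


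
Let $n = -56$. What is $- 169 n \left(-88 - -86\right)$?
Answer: $-18928$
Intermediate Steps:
$- 169 n \left(-88 - -86\right) = \left(-169\right) \left(-56\right) \left(-88 - -86\right) = 9464 \left(-88 + 86\right) = 9464 \left(-2\right) = -18928$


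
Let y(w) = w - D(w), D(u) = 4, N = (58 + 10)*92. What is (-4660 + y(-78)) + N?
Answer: 1514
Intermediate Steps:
N = 6256 (N = 68*92 = 6256)
y(w) = -4 + w (y(w) = w - 1*4 = w - 4 = -4 + w)
(-4660 + y(-78)) + N = (-4660 + (-4 - 78)) + 6256 = (-4660 - 82) + 6256 = -4742 + 6256 = 1514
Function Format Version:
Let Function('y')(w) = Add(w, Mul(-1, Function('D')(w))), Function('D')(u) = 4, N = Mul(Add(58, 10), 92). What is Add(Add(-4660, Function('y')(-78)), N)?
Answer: 1514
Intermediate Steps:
N = 6256 (N = Mul(68, 92) = 6256)
Function('y')(w) = Add(-4, w) (Function('y')(w) = Add(w, Mul(-1, 4)) = Add(w, -4) = Add(-4, w))
Add(Add(-4660, Function('y')(-78)), N) = Add(Add(-4660, Add(-4, -78)), 6256) = Add(Add(-4660, -82), 6256) = Add(-4742, 6256) = 1514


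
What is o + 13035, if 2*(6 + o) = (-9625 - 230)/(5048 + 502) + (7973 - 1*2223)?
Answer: 11768303/740 ≈ 15903.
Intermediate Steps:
o = 2122403/740 (o = -6 + ((-9625 - 230)/(5048 + 502) + (7973 - 1*2223))/2 = -6 + (-9855/5550 + (7973 - 2223))/2 = -6 + (-9855*1/5550 + 5750)/2 = -6 + (-657/370 + 5750)/2 = -6 + (½)*(2126843/370) = -6 + 2126843/740 = 2122403/740 ≈ 2868.1)
o + 13035 = 2122403/740 + 13035 = 11768303/740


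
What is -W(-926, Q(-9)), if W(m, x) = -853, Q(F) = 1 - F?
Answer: 853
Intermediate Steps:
-W(-926, Q(-9)) = -1*(-853) = 853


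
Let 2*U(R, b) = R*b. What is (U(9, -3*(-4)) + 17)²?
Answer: 5041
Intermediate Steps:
U(R, b) = R*b/2 (U(R, b) = (R*b)/2 = R*b/2)
(U(9, -3*(-4)) + 17)² = ((½)*9*(-3*(-4)) + 17)² = ((½)*9*12 + 17)² = (54 + 17)² = 71² = 5041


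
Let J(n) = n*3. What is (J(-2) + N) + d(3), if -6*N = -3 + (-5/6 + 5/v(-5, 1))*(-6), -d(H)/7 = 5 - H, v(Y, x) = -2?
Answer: -137/6 ≈ -22.833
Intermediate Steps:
d(H) = -35 + 7*H (d(H) = -7*(5 - H) = -35 + 7*H)
J(n) = 3*n
N = -17/6 (N = -(-3 + (-5/6 + 5/(-2))*(-6))/6 = -(-3 + (-5*⅙ + 5*(-½))*(-6))/6 = -(-3 + (-⅚ - 5/2)*(-6))/6 = -(-3 - 10/3*(-6))/6 = -(-3 + 20)/6 = -⅙*17 = -17/6 ≈ -2.8333)
(J(-2) + N) + d(3) = (3*(-2) - 17/6) + (-35 + 7*3) = (-6 - 17/6) + (-35 + 21) = -53/6 - 14 = -137/6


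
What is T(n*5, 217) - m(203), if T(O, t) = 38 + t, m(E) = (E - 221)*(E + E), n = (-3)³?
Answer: 7563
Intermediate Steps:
n = -27
m(E) = 2*E*(-221 + E) (m(E) = (-221 + E)*(2*E) = 2*E*(-221 + E))
T(n*5, 217) - m(203) = (38 + 217) - 2*203*(-221 + 203) = 255 - 2*203*(-18) = 255 - 1*(-7308) = 255 + 7308 = 7563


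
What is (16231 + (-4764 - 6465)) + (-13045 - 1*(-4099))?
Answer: -3944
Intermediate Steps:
(16231 + (-4764 - 6465)) + (-13045 - 1*(-4099)) = (16231 - 11229) + (-13045 + 4099) = 5002 - 8946 = -3944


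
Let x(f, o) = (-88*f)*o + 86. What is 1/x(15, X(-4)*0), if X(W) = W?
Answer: 1/86 ≈ 0.011628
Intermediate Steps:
x(f, o) = 86 - 88*f*o (x(f, o) = -88*f*o + 86 = 86 - 88*f*o)
1/x(15, X(-4)*0) = 1/(86 - 88*15*(-4*0)) = 1/(86 - 88*15*0) = 1/(86 + 0) = 1/86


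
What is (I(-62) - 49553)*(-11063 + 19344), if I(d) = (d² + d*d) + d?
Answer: -347197487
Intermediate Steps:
I(d) = d + 2*d² (I(d) = (d² + d²) + d = 2*d² + d = d + 2*d²)
(I(-62) - 49553)*(-11063 + 19344) = (-62*(1 + 2*(-62)) - 49553)*(-11063 + 19344) = (-62*(1 - 124) - 49553)*8281 = (-62*(-123) - 49553)*8281 = (7626 - 49553)*8281 = -41927*8281 = -347197487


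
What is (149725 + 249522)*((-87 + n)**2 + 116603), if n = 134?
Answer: 47435334564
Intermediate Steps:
(149725 + 249522)*((-87 + n)**2 + 116603) = (149725 + 249522)*((-87 + 134)**2 + 116603) = 399247*(47**2 + 116603) = 399247*(2209 + 116603) = 399247*118812 = 47435334564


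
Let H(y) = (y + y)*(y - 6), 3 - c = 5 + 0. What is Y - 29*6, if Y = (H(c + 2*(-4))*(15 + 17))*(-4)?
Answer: -41134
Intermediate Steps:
c = -2 (c = 3 - (5 + 0) = 3 - 1*5 = 3 - 5 = -2)
H(y) = 2*y*(-6 + y) (H(y) = (2*y)*(-6 + y) = 2*y*(-6 + y))
Y = -40960 (Y = ((2*(-2 + 2*(-4))*(-6 + (-2 + 2*(-4))))*(15 + 17))*(-4) = ((2*(-2 - 8)*(-6 + (-2 - 8)))*32)*(-4) = ((2*(-10)*(-6 - 10))*32)*(-4) = ((2*(-10)*(-16))*32)*(-4) = (320*32)*(-4) = 10240*(-4) = -40960)
Y - 29*6 = -40960 - 29*6 = -40960 - 1*174 = -40960 - 174 = -41134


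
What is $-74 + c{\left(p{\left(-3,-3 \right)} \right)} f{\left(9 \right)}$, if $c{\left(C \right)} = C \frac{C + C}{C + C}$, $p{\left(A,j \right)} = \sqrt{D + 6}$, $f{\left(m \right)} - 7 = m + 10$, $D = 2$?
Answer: $-74 + 52 \sqrt{2} \approx -0.46089$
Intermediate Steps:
$f{\left(m \right)} = 17 + m$ ($f{\left(m \right)} = 7 + \left(m + 10\right) = 7 + \left(10 + m\right) = 17 + m$)
$p{\left(A,j \right)} = 2 \sqrt{2}$ ($p{\left(A,j \right)} = \sqrt{2 + 6} = \sqrt{8} = 2 \sqrt{2}$)
$c{\left(C \right)} = C$ ($c{\left(C \right)} = C \frac{2 C}{2 C} = C 2 C \frac{1}{2 C} = C 1 = C$)
$-74 + c{\left(p{\left(-3,-3 \right)} \right)} f{\left(9 \right)} = -74 + 2 \sqrt{2} \left(17 + 9\right) = -74 + 2 \sqrt{2} \cdot 26 = -74 + 52 \sqrt{2}$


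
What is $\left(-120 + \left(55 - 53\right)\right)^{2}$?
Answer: $13924$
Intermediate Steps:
$\left(-120 + \left(55 - 53\right)\right)^{2} = \left(-120 + 2\right)^{2} = \left(-118\right)^{2} = 13924$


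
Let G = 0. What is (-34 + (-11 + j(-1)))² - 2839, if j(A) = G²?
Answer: -814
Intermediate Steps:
j(A) = 0 (j(A) = 0² = 0)
(-34 + (-11 + j(-1)))² - 2839 = (-34 + (-11 + 0))² - 2839 = (-34 - 11)² - 2839 = (-45)² - 2839 = 2025 - 2839 = -814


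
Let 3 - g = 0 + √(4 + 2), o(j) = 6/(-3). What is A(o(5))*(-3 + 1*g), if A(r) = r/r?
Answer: -√6 ≈ -2.4495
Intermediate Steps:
o(j) = -2 (o(j) = 6*(-⅓) = -2)
g = 3 - √6 (g = 3 - (0 + √(4 + 2)) = 3 - (0 + √6) = 3 - √6 ≈ 0.55051)
A(r) = 1
A(o(5))*(-3 + 1*g) = 1*(-3 + 1*(3 - √6)) = 1*(-3 + (3 - √6)) = 1*(-√6) = -√6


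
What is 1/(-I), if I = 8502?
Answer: -1/8502 ≈ -0.00011762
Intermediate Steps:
1/(-I) = 1/(-1*8502) = 1/(-8502) = -1/8502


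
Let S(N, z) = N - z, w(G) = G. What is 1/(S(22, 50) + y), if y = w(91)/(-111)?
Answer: -111/3199 ≈ -0.034698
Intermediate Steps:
y = -91/111 (y = 91/(-111) = 91*(-1/111) = -91/111 ≈ -0.81982)
1/(S(22, 50) + y) = 1/((22 - 1*50) - 91/111) = 1/((22 - 50) - 91/111) = 1/(-28 - 91/111) = 1/(-3199/111) = -111/3199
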